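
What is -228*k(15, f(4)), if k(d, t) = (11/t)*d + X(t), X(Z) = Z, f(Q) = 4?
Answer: -10317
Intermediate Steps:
k(d, t) = t + 11*d/t (k(d, t) = (11/t)*d + t = 11*d/t + t = t + 11*d/t)
-228*k(15, f(4)) = -228*(4 + 11*15/4) = -228*(4 + 11*15*(1/4)) = -228*(4 + 165/4) = -228*181/4 = -10317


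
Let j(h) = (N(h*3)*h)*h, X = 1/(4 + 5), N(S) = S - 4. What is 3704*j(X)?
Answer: -40744/243 ≈ -167.67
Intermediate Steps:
N(S) = -4 + S
X = 1/9 ≈ 0.11111
j(h) = h**2*(-4 + 3*h) (j(h) = ((-4 + h*3)*h)*h = ((-4 + 3*h)*h)*h = (h*(-4 + 3*h))*h = h**2*(-4 + 3*h))
3704*j(X) = 3704*((1/9)**2*(-4 + 3*(1/9))) = 3704*((-4 + 1/3)/81) = 3704*((1/81)*(-11/3)) = 3704*(-11/243) = -40744/243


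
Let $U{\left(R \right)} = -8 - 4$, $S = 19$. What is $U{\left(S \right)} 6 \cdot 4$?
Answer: $-288$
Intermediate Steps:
$U{\left(R \right)} = -12$ ($U{\left(R \right)} = -8 - 4 = -12$)
$U{\left(S \right)} 6 \cdot 4 = - 12 \cdot 6 \cdot 4 = \left(-12\right) 24 = -288$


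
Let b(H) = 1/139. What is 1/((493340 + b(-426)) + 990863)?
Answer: 139/206304218 ≈ 6.7376e-7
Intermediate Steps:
b(H) = 1/139
1/((493340 + b(-426)) + 990863) = 1/((493340 + 1/139) + 990863) = 1/(68574261/139 + 990863) = 1/(206304218/139) = 139/206304218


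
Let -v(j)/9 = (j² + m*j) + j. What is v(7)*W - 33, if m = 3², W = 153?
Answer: -163896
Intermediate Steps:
m = 9
v(j) = -90*j - 9*j² (v(j) = -9*((j² + 9*j) + j) = -9*(j² + 10*j) = -90*j - 9*j²)
v(7)*W - 33 = -9*7*(10 + 7)*153 - 33 = -9*7*17*153 - 33 = -1071*153 - 33 = -163863 - 33 = -163896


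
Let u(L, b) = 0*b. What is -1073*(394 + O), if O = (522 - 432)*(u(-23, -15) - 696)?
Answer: 66789958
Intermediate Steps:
u(L, b) = 0
O = -62640 (O = (522 - 432)*(0 - 696) = 90*(-696) = -62640)
-1073*(394 + O) = -1073*(394 - 62640) = -1073*(-62246) = 66789958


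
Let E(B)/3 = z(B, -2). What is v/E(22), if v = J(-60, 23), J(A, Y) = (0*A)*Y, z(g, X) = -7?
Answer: 0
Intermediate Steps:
J(A, Y) = 0 (J(A, Y) = 0*Y = 0)
E(B) = -21 (E(B) = 3*(-7) = -21)
v = 0
v/E(22) = 0/(-21) = 0*(-1/21) = 0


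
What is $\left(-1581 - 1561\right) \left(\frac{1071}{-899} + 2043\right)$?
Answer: $- \frac{5767411212}{899} \approx -6.4154 \cdot 10^{6}$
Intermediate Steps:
$\left(-1581 - 1561\right) \left(\frac{1071}{-899} + 2043\right) = - 3142 \left(1071 \left(- \frac{1}{899}\right) + 2043\right) = - 3142 \left(- \frac{1071}{899} + 2043\right) = \left(-3142\right) \frac{1835586}{899} = - \frac{5767411212}{899}$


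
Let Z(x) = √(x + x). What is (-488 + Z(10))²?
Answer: 238164 - 1952*√5 ≈ 2.3380e+5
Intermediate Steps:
Z(x) = √2*√x (Z(x) = √(2*x) = √2*√x)
(-488 + Z(10))² = (-488 + √2*√10)² = (-488 + 2*√5)²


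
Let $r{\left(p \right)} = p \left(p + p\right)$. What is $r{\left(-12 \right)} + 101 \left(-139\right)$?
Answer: $-13751$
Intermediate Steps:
$r{\left(p \right)} = 2 p^{2}$ ($r{\left(p \right)} = p 2 p = 2 p^{2}$)
$r{\left(-12 \right)} + 101 \left(-139\right) = 2 \left(-12\right)^{2} + 101 \left(-139\right) = 2 \cdot 144 - 14039 = 288 - 14039 = -13751$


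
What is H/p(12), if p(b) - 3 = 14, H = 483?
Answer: 483/17 ≈ 28.412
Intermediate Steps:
p(b) = 17 (p(b) = 3 + 14 = 17)
H/p(12) = 483/17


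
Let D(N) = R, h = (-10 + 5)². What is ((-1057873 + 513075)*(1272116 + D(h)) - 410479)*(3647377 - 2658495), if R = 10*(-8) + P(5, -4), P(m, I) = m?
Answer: -685300964677055754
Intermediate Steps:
h = 25 (h = (-5)² = 25)
R = -75 (R = 10*(-8) + 5 = -80 + 5 = -75)
D(N) = -75
((-1057873 + 513075)*(1272116 + D(h)) - 410479)*(3647377 - 2658495) = ((-1057873 + 513075)*(1272116 - 75) - 410479)*(3647377 - 2658495) = (-544798*1272041 - 410479)*988882 = (-693005392718 - 410479)*988882 = -693005803197*988882 = -685300964677055754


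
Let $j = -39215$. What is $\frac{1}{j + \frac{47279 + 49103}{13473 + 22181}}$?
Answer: $- \frac{17827}{699037614} \approx -2.5502 \cdot 10^{-5}$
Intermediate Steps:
$\frac{1}{j + \frac{47279 + 49103}{13473 + 22181}} = \frac{1}{-39215 + \frac{47279 + 49103}{13473 + 22181}} = \frac{1}{-39215 + \frac{96382}{35654}} = \frac{1}{-39215 + 96382 \cdot \frac{1}{35654}} = \frac{1}{-39215 + \frac{48191}{17827}} = \frac{1}{- \frac{699037614}{17827}} = - \frac{17827}{699037614}$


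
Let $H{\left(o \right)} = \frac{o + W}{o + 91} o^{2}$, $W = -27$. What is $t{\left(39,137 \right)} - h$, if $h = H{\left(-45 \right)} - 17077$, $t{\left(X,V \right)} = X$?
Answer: $\frac{466568}{23} \approx 20286.0$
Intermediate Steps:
$H{\left(o \right)} = \frac{o^{2} \left(-27 + o\right)}{91 + o}$ ($H{\left(o \right)} = \frac{o - 27}{o + 91} o^{2} = \frac{-27 + o}{91 + o} o^{2} = \frac{o^{2} \left(-27 + o\right)}{91 + o}$)
$h = - \frac{465671}{23}$ ($h = \frac{\left(-45\right)^{2} \left(-27 - 45\right)}{91 - 45} - 17077 = 2025 \cdot \frac{1}{46} \left(-72\right) - 17077 = - \frac{72900}{23} - 17077 = - \frac{465671}{23} \approx -20247.0$)
$t{\left(39,137 \right)} - h = 39 - - \frac{465671}{23} = 39 + \frac{465671}{23} = \frac{466568}{23}$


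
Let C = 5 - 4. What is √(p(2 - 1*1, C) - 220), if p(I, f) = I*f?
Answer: I*√219 ≈ 14.799*I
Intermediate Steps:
C = 1
√(p(2 - 1*1, C) - 220) = √((2 - 1*1)*1 - 220) = √((2 - 1)*1 - 220) = √(1*1 - 220) = √(1 - 220) = √(-219) = I*√219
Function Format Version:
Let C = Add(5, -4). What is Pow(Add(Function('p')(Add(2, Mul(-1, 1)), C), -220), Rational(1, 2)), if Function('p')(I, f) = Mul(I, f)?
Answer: Mul(I, Pow(219, Rational(1, 2))) ≈ Mul(14.799, I)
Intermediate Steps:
C = 1
Pow(Add(Function('p')(Add(2, Mul(-1, 1)), C), -220), Rational(1, 2)) = Pow(Add(Mul(Add(2, Mul(-1, 1)), 1), -220), Rational(1, 2)) = Pow(Add(Mul(Add(2, -1), 1), -220), Rational(1, 2)) = Pow(Add(Mul(1, 1), -220), Rational(1, 2)) = Pow(Add(1, -220), Rational(1, 2)) = Pow(-219, Rational(1, 2)) = Mul(I, Pow(219, Rational(1, 2)))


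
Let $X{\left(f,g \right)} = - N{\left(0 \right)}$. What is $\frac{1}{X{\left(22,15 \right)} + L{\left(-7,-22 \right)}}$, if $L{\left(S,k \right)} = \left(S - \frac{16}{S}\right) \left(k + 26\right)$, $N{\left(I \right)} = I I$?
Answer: $- \frac{7}{132} \approx -0.05303$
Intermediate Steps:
$N{\left(I \right)} = I^{2}$
$X{\left(f,g \right)} = 0$ ($X{\left(f,g \right)} = - 0^{2} = \left(-1\right) 0 = 0$)
$L{\left(S,k \right)} = \left(26 + k\right) \left(S - \frac{16}{S}\right)$ ($L{\left(S,k \right)} = \left(S - \frac{16}{S}\right) \left(26 + k\right) = \left(26 + k\right) \left(S - \frac{16}{S}\right)$)
$\frac{1}{X{\left(22,15 \right)} + L{\left(-7,-22 \right)}} = \frac{1}{0 + \frac{-416 - -352 + \left(-7\right)^{2} \left(26 - 22\right)}{-7}} = \frac{1}{0 - \frac{-416 + 352 + 49 \cdot 4}{7}} = \frac{1}{0 - \frac{-416 + 352 + 196}{7}} = \frac{1}{0 - \frac{132}{7}} = \frac{1}{- \frac{132}{7}} = - \frac{7}{132}$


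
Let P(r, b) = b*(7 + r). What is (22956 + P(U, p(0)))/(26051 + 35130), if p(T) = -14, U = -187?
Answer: 132/317 ≈ 0.41640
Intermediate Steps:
(22956 + P(U, p(0)))/(26051 + 35130) = (22956 - 14*(7 - 187))/(26051 + 35130) = (22956 - 14*(-180))/61181 = (22956 + 2520)*(1/61181) = 25476*(1/61181) = 132/317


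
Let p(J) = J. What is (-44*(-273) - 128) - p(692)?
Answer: 11192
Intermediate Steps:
(-44*(-273) - 128) - p(692) = (-44*(-273) - 128) - 1*692 = (12012 - 128) - 692 = 11884 - 692 = 11192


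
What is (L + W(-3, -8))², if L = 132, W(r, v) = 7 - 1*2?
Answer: 18769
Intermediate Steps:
W(r, v) = 5 (W(r, v) = 7 - 2 = 5)
(L + W(-3, -8))² = (132 + 5)² = 137² = 18769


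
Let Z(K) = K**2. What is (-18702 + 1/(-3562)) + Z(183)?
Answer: 52671293/3562 ≈ 14787.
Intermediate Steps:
(-18702 + 1/(-3562)) + Z(183) = (-18702 + 1/(-3562)) + 183**2 = (-18702 - 1/3562) + 33489 = -66616525/3562 + 33489 = 52671293/3562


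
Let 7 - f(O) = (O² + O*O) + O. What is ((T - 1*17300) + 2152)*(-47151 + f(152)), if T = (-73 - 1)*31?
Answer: 1630896768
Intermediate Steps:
T = -2294 (T = -74*31 = -2294)
f(O) = 7 - O - 2*O² (f(O) = 7 - ((O² + O*O) + O) = 7 - ((O² + O²) + O) = 7 - (2*O² + O) = 7 - (O + 2*O²) = 7 + (-O - 2*O²) = 7 - O - 2*O²)
((T - 1*17300) + 2152)*(-47151 + f(152)) = ((-2294 - 1*17300) + 2152)*(-47151 + (7 - 1*152 - 2*152²)) = ((-2294 - 17300) + 2152)*(-47151 + (7 - 152 - 2*23104)) = (-19594 + 2152)*(-47151 + (7 - 152 - 46208)) = -17442*(-47151 - 46353) = -17442*(-93504) = 1630896768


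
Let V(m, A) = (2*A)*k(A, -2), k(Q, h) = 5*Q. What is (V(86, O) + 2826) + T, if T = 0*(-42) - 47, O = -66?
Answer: 46339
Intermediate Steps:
V(m, A) = 10*A**2 (V(m, A) = (2*A)*(5*A) = 10*A**2)
T = -47 (T = 0 - 47 = -47)
(V(86, O) + 2826) + T = (10*(-66)**2 + 2826) - 47 = (10*4356 + 2826) - 47 = (43560 + 2826) - 47 = 46386 - 47 = 46339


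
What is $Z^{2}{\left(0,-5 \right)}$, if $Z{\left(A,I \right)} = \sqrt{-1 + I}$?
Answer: $-6$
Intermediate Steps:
$Z^{2}{\left(0,-5 \right)} = \left(\sqrt{-1 - 5}\right)^{2} = \left(\sqrt{-6}\right)^{2} = \left(i \sqrt{6}\right)^{2} = -6$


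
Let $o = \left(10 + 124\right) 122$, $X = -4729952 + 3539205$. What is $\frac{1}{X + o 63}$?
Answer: $- \frac{1}{160823} \approx -6.218 \cdot 10^{-6}$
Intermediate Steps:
$X = -1190747$
$o = 16348$ ($o = 134 \cdot 122 = 16348$)
$\frac{1}{X + o 63} = \frac{1}{-1190747 + 16348 \cdot 63} = \frac{1}{-1190747 + 1029924} = \frac{1}{-160823} = - \frac{1}{160823}$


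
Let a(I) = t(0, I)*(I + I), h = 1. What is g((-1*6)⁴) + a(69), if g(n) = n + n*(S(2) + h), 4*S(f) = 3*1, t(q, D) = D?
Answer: 13086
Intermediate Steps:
a(I) = 2*I² (a(I) = I*(I + I) = I*(2*I) = 2*I²)
S(f) = ¾ (S(f) = (3*1)/4 = (¼)*3 = ¾)
g(n) = 11*n/4 (g(n) = n + n*(¾ + 1) = n + n*(7/4) = n + 7*n/4 = 11*n/4)
g((-1*6)⁴) + a(69) = 11*(-1*6)⁴/4 + 2*69² = (11/4)*(-6)⁴ + 2*4761 = (11/4)*1296 + 9522 = 3564 + 9522 = 13086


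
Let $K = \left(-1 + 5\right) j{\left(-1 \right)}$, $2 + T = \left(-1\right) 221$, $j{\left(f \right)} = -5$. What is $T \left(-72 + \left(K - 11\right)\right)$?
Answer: $22969$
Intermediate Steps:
$T = -223$ ($T = -2 - 221 = -223$)
$K = -20$ ($K = \left(-1 + 5\right) \left(-5\right) = 4 \left(-5\right) = -20$)
$T \left(-72 + \left(K - 11\right)\right) = - 223 \left(-72 - 31\right) = \left(-223\right) \left(-103\right) = 22969$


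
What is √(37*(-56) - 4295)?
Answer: I*√6367 ≈ 79.793*I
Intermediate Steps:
√(37*(-56) - 4295) = √(-2072 - 4295) = √(-6367) = I*√6367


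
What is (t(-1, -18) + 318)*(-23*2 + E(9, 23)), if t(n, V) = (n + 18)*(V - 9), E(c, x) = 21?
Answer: 3525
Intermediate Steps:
t(n, V) = (-9 + V)*(18 + n) (t(n, V) = (18 + n)*(-9 + V) = (-9 + V)*(18 + n))
(t(-1, -18) + 318)*(-23*2 + E(9, 23)) = ((-162 - 9*(-1) + 18*(-18) - 18*(-1)) + 318)*(-23*2 + 21) = ((-162 + 9 - 324 + 18) + 318)*(-46 + 21) = (-459 + 318)*(-25) = -141*(-25) = 3525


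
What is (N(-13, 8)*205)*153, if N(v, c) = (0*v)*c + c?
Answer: 250920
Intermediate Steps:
N(v, c) = c (N(v, c) = 0*c + c = 0 + c = c)
(N(-13, 8)*205)*153 = (8*205)*153 = 1640*153 = 250920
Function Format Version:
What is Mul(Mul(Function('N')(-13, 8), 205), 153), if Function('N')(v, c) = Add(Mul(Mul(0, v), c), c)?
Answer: 250920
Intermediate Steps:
Function('N')(v, c) = c (Function('N')(v, c) = Add(Mul(0, c), c) = Add(0, c) = c)
Mul(Mul(Function('N')(-13, 8), 205), 153) = Mul(Mul(8, 205), 153) = Mul(1640, 153) = 250920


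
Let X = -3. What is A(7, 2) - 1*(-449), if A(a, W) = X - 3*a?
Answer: 425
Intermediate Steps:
A(a, W) = -3 - 3*a
A(7, 2) - 1*(-449) = (-3 - 3*7) - 1*(-449) = (-3 - 21) + 449 = -24 + 449 = 425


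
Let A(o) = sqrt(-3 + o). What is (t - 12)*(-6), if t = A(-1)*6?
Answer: 72 - 72*I ≈ 72.0 - 72.0*I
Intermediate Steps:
t = 12*I (t = sqrt(-3 - 1)*6 = sqrt(-4)*6 = (2*I)*6 = 12*I ≈ 12.0*I)
(t - 12)*(-6) = (12*I - 12)*(-6) = (-12 + 12*I)*(-6) = 72 - 72*I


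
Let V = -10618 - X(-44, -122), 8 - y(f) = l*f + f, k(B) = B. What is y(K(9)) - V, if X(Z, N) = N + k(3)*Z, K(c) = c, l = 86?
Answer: 9589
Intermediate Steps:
X(Z, N) = N + 3*Z
y(f) = 8 - 87*f (y(f) = 8 - (86*f + f) = 8 - 87*f)
V = -10364 (V = -10618 - (-122 + 3*(-44)) = -10618 - (-122 - 132) = -10618 - 1*(-254) = -10618 + 254 = -10364)
y(K(9)) - V = (8 - 87*9) - 1*(-10364) = (8 - 783) + 10364 = -775 + 10364 = 9589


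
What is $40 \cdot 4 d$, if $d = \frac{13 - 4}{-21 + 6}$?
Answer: $-96$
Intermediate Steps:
$d = - \frac{3}{5}$ ($d = \frac{9}{-15} = 9 \left(- \frac{1}{15}\right) = - \frac{3}{5} \approx -0.6$)
$40 \cdot 4 d = 40 \cdot 4 \left(- \frac{3}{5}\right) = 160 \left(- \frac{3}{5}\right) = -96$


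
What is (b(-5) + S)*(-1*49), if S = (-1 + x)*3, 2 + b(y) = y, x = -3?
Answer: 931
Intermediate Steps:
b(y) = -2 + y
S = -12 (S = (-1 - 3)*3 = -4*3 = -12)
(b(-5) + S)*(-1*49) = ((-2 - 5) - 12)*(-1*49) = (-7 - 12)*(-49) = -19*(-49) = 931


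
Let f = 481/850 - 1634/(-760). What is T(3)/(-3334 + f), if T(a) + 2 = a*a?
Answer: -11900/5663183 ≈ -0.0021013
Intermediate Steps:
T(a) = -2 + a² (T(a) = -2 + a*a = -2 + a²)
f = 4617/1700 (f = 481*(1/850) - 1634*(-1/760) = 481/850 + 43/20 = 4617/1700 ≈ 2.7159)
T(3)/(-3334 + f) = (-2 + 3²)/(-3334 + 4617/1700) = (-2 + 9)/(-5663183/1700) = -1700/5663183*7 = -11900/5663183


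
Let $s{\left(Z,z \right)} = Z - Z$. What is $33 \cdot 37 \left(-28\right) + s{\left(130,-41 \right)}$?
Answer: $-34188$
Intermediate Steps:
$s{\left(Z,z \right)} = 0$
$33 \cdot 37 \left(-28\right) + s{\left(130,-41 \right)} = 33 \cdot 37 \left(-28\right) + 0 = 1221 \left(-28\right) + 0 = -34188 + 0 = -34188$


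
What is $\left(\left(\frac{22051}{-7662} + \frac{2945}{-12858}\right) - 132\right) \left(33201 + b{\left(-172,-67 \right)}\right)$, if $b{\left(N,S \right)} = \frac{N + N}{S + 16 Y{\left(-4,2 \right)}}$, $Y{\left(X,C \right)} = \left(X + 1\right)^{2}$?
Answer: $- \frac{2835278022056005}{632157141} \approx -4.4851 \cdot 10^{6}$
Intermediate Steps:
$Y{\left(X,C \right)} = \left(1 + X\right)^{2}$
$b{\left(N,S \right)} = \frac{2 N}{144 + S}$ ($b{\left(N,S \right)} = \frac{N + N}{S + 16 \left(1 - 4\right)^{2}} = \frac{2 N}{S + 16 \left(-3\right)^{2}} = \frac{2 N}{S + 16 \cdot 9} = \frac{2 N}{S + 144} = \frac{2 N}{144 + S}$)
$\left(\left(\frac{22051}{-7662} + \frac{2945}{-12858}\right) - 132\right) \left(33201 + b{\left(-172,-67 \right)}\right) = \left(\left(\frac{22051}{-7662} + \frac{2945}{-12858}\right) - 132\right) \left(33201 + 2 \left(-172\right) \frac{1}{144 - 67}\right) = \left(\left(22051 \left(- \frac{1}{7662}\right) + 2945 \left(- \frac{1}{12858}\right)\right) - 132\right) \left(33201 + 2 \left(-172\right) \frac{1}{77}\right) = \left(\left(- \frac{22051}{7662} - \frac{2945}{12858}\right) - 132\right) \left(33201 + 2 \left(-172\right) \frac{1}{77}\right) = \left(- \frac{25508029}{8209833} - 132\right) \left(33201 - \frac{344}{77}\right) = \left(- \frac{1109205985}{8209833}\right) \frac{2556133}{77} = - \frac{2835278022056005}{632157141}$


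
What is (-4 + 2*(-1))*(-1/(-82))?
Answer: -3/41 ≈ -0.073171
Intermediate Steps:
(-4 + 2*(-1))*(-1/(-82)) = (-4 - 2)*(-1*(-1/82)) = -6*1/82 = -3/41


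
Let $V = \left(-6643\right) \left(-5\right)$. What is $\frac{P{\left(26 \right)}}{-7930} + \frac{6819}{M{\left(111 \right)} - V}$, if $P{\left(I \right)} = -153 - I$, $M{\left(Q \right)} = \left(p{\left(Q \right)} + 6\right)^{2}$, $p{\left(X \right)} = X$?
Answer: $- \frac{972683}{2977715} \approx -0.32665$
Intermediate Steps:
$V = 33215$
$M{\left(Q \right)} = \left(6 + Q\right)^{2}$ ($M{\left(Q \right)} = \left(Q + 6\right)^{2} = \left(6 + Q\right)^{2}$)
$\frac{P{\left(26 \right)}}{-7930} + \frac{6819}{M{\left(111 \right)} - V} = \frac{-153 - 26}{-7930} + \frac{6819}{\left(6 + 111\right)^{2} - 33215} = \left(-153 - 26\right) \left(- \frac{1}{7930}\right) + \frac{6819}{117^{2} - 33215} = \left(-179\right) \left(- \frac{1}{7930}\right) + \frac{6819}{13689 - 33215} = \frac{179}{7930} + \frac{6819}{-19526} = \frac{179}{7930} + 6819 \left(- \frac{1}{19526}\right) = \frac{179}{7930} - \frac{6819}{19526} = - \frac{972683}{2977715}$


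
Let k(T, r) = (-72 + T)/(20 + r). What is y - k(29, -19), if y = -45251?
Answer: -45208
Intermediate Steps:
k(T, r) = (-72 + T)/(20 + r)
y - k(29, -19) = -45251 - (-72 + 29)/(20 - 19) = -45251 - (-43)/1 = -45251 - (-43) = -45251 - 1*(-43) = -45251 + 43 = -45208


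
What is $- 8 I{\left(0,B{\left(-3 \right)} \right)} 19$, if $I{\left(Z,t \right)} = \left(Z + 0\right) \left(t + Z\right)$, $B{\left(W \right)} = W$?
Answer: $0$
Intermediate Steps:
$I{\left(Z,t \right)} = Z \left(Z + t\right)$
$- 8 I{\left(0,B{\left(-3 \right)} \right)} 19 = - 8 \cdot 0 \left(0 - 3\right) 19 = - 8 \cdot 0 \left(-3\right) 19 = \left(-8\right) 0 \cdot 19 = 0 \cdot 19 = 0$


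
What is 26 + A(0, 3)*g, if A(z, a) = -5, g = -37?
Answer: 211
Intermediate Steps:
26 + A(0, 3)*g = 26 - 5*(-37) = 26 + 185 = 211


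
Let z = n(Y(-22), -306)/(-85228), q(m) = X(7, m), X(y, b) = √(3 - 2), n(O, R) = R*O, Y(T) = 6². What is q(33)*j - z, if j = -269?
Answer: -5734337/21307 ≈ -269.13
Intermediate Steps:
Y(T) = 36
n(O, R) = O*R
X(y, b) = 1 (X(y, b) = √1 = 1)
q(m) = 1
z = 2754/21307 (z = (36*(-306))/(-85228) = -11016*(-1/85228) = 2754/21307 ≈ 0.12925)
q(33)*j - z = 1*(-269) - 1*2754/21307 = -269 - 2754/21307 = -5734337/21307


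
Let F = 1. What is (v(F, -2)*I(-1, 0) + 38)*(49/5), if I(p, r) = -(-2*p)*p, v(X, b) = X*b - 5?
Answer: 1176/5 ≈ 235.20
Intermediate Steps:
v(X, b) = -5 + X*b
I(p, r) = 2*p**2 (I(p, r) = -(-2)*p**2 = 2*p**2)
(v(F, -2)*I(-1, 0) + 38)*(49/5) = ((-5 + 1*(-2))*(2*(-1)**2) + 38)*(49/5) = ((-5 - 2)*(2*1) + 38)*(49*(1/5)) = (-7*2 + 38)*(49/5) = (-14 + 38)*(49/5) = 24*(49/5) = 1176/5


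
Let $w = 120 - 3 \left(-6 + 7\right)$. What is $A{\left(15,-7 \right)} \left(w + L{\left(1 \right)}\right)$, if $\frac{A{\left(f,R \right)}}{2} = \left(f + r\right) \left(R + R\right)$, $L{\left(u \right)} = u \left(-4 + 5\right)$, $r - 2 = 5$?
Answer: $-72688$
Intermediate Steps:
$r = 7$ ($r = 2 + 5 = 7$)
$L{\left(u \right)} = u$ ($L{\left(u \right)} = u 1 = u$)
$A{\left(f,R \right)} = 4 R \left(7 + f\right)$ ($A{\left(f,R \right)} = 2 \left(f + 7\right) \left(R + R\right) = 2 \left(7 + f\right) 2 R = 2 \cdot 2 R \left(7 + f\right) = 4 R \left(7 + f\right)$)
$w = 117$ ($w = 120 - 3 \cdot 1 = 120 - 3 = 117$)
$A{\left(15,-7 \right)} \left(w + L{\left(1 \right)}\right) = 4 \left(-7\right) \left(7 + 15\right) \left(117 + 1\right) = 4 \left(-7\right) 22 \cdot 118 = \left(-616\right) 118 = -72688$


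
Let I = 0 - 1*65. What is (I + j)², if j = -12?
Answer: 5929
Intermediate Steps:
I = -65 (I = 0 - 65 = -65)
(I + j)² = (-65 - 12)² = (-77)² = 5929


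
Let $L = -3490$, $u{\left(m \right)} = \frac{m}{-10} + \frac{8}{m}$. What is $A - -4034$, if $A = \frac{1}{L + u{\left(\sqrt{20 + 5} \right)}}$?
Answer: $\frac{140742216}{34889} \approx 4034.0$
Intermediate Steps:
$u{\left(m \right)} = \frac{8}{m} - \frac{m}{10}$ ($u{\left(m \right)} = m \left(- \frac{1}{10}\right) + \frac{8}{m} = - \frac{m}{10} + \frac{8}{m} = \frac{8}{m} - \frac{m}{10}$)
$A = - \frac{10}{34889}$ ($A = \frac{1}{-3490 + \left(\frac{8}{\sqrt{20 + 5}} - \frac{\sqrt{20 + 5}}{10}\right)} = \frac{1}{-3490 + \left(\frac{8}{\sqrt{25}} - \frac{\sqrt{25}}{10}\right)} = \frac{1}{-3490 + \left(\frac{8}{5} - \frac{1}{2}\right)} = \frac{1}{-3490 + \frac{11}{10}} = \frac{1}{- \frac{34889}{10}} = - \frac{10}{34889} \approx -0.00028662$)
$A - -4034 = - \frac{10}{34889} - -4034 = - \frac{10}{34889} + 4034 = \frac{140742216}{34889}$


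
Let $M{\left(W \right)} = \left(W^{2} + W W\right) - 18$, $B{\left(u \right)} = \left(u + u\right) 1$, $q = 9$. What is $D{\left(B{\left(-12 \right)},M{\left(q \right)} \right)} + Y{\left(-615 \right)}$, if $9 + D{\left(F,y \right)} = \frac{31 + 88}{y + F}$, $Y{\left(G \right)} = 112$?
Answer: $\frac{12479}{120} \approx 103.99$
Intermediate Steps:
$B{\left(u \right)} = 2 u$ ($B{\left(u \right)} = 2 u 1 = 2 u$)
$M{\left(W \right)} = -18 + 2 W^{2}$ ($M{\left(W \right)} = \left(W^{2} + W^{2}\right) - 18 = 2 W^{2} - 18 = -18 + 2 W^{2}$)
$D{\left(F,y \right)} = -9 + \frac{119}{F + y}$ ($D{\left(F,y \right)} = -9 + \frac{31 + 88}{y + F} = -9 + \frac{119}{F + y}$)
$D{\left(B{\left(-12 \right)},M{\left(q \right)} \right)} + Y{\left(-615 \right)} = \frac{119 - 9 \cdot 2 \left(-12\right) - 9 \left(-18 + 2 \cdot 9^{2}\right)}{2 \left(-12\right) - \left(18 - 2 \cdot 9^{2}\right)} + 112 = \frac{119 - -216 - 9 \left(-18 + 2 \cdot 81\right)}{-24 + \left(-18 + 2 \cdot 81\right)} + 112 = \frac{119 + 216 - 9 \left(-18 + 162\right)}{-24 + \left(-18 + 162\right)} + 112 = \frac{119 + 216 - 1296}{-24 + 144} + 112 = \frac{119 + 216 - 1296}{120} + 112 = \frac{1}{120} \left(-961\right) + 112 = - \frac{961}{120} + 112 = \frac{12479}{120}$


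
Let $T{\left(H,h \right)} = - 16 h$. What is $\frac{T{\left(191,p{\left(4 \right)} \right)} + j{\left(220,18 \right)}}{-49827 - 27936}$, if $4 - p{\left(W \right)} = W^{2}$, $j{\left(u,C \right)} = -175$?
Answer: $- \frac{17}{77763} \approx -0.00021861$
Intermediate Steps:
$p{\left(W \right)} = 4 - W^{2}$
$\frac{T{\left(191,p{\left(4 \right)} \right)} + j{\left(220,18 \right)}}{-49827 - 27936} = \frac{- 16 \left(4 - 4^{2}\right) - 175}{-49827 - 27936} = \frac{- 16 \left(4 - 16\right) - 175}{-77763} = \left(- 16 \left(4 - 16\right) - 175\right) \left(- \frac{1}{77763}\right) = \left(\left(-16\right) \left(-12\right) - 175\right) \left(- \frac{1}{77763}\right) = \left(192 - 175\right) \left(- \frac{1}{77763}\right) = 17 \left(- \frac{1}{77763}\right) = - \frac{17}{77763}$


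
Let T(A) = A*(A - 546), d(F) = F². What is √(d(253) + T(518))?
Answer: √49505 ≈ 222.50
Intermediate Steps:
T(A) = A*(-546 + A)
√(d(253) + T(518)) = √(253² + 518*(-546 + 518)) = √(64009 + 518*(-28)) = √(64009 - 14504) = √49505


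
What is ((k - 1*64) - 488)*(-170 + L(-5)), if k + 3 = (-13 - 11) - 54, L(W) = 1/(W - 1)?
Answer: 215431/2 ≈ 1.0772e+5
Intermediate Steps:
L(W) = 1/(-1 + W)
k = -81 (k = -3 + ((-13 - 11) - 54) = -3 + (-24 - 54) = -3 - 78 = -81)
((k - 1*64) - 488)*(-170 + L(-5)) = ((-81 - 1*64) - 488)*(-170 + 1/(-1 - 5)) = ((-81 - 64) - 488)*(-170 + 1/(-6)) = (-145 - 488)*(-170 - ⅙) = -633*(-1021/6) = 215431/2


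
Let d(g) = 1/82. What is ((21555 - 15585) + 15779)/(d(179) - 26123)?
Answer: -1783418/2142085 ≈ -0.83256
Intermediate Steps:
d(g) = 1/82
((21555 - 15585) + 15779)/(d(179) - 26123) = ((21555 - 15585) + 15779)/(1/82 - 26123) = (5970 + 15779)/(-2142085/82) = 21749*(-82/2142085) = -1783418/2142085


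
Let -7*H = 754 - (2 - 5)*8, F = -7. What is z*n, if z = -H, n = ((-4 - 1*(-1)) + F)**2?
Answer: 77800/7 ≈ 11114.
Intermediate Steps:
H = -778/7 (H = -(754 - (2 - 5)*8)/7 = -(754 - (-3)*8)/7 = -(754 - 1*(-24))/7 = -(754 + 24)/7 = -1/7*778 = -778/7 ≈ -111.14)
n = 100 (n = ((-4 - 1*(-1)) - 7)**2 = ((-4 + 1) - 7)**2 = (-3 - 7)**2 = (-10)**2 = 100)
z = 778/7 (z = -1*(-778/7) = 778/7 ≈ 111.14)
z*n = (778/7)*100 = 77800/7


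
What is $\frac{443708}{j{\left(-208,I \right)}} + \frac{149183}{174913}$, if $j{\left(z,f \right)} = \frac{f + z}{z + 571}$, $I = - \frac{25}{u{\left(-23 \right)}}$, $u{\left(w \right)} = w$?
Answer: $- \frac{647967663064099}{832410967} \approx -7.7842 \cdot 10^{5}$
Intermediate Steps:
$I = \frac{25}{23}$ ($I = - \frac{25}{-23} = \left(-25\right) \left(- \frac{1}{23}\right) = \frac{25}{23} \approx 1.087$)
$j{\left(z,f \right)} = \frac{f + z}{571 + z}$
$\frac{443708}{j{\left(-208,I \right)}} + \frac{149183}{174913} = \frac{443708}{\frac{1}{571 - 208} \left(\frac{25}{23} - 208\right)} + \frac{149183}{174913} = \frac{443708}{\frac{1}{363} \left(- \frac{4759}{23}\right)} + 149183 \cdot \frac{1}{174913} = \frac{443708}{\frac{1}{363} \left(- \frac{4759}{23}\right)} + \frac{149183}{174913} = \frac{443708}{- \frac{4759}{8349}} + \frac{149183}{174913} = 443708 \left(- \frac{8349}{4759}\right) + \frac{149183}{174913} = - \frac{3704518092}{4759} + \frac{149183}{174913} = - \frac{647967663064099}{832410967}$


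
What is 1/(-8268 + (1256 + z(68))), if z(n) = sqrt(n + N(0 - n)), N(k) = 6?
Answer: -3506/24584035 - sqrt(74)/49168070 ≈ -0.00014279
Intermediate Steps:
z(n) = sqrt(6 + n) (z(n) = sqrt(n + 6) = sqrt(6 + n))
1/(-8268 + (1256 + z(68))) = 1/(-8268 + (1256 + sqrt(6 + 68))) = 1/(-8268 + (1256 + sqrt(74))) = 1/(-7012 + sqrt(74))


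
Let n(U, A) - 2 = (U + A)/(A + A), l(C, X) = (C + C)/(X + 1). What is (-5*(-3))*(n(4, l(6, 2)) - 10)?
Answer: -105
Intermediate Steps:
l(C, X) = 2*C/(1 + X) (l(C, X) = (2*C)/(1 + X) = 2*C/(1 + X))
n(U, A) = 2 + (A + U)/(2*A) (n(U, A) = 2 + (U + A)/(A + A) = 2 + (A + U)/((2*A)) = 2 + (A + U)*(1/(2*A)) = 2 + (A + U)/(2*A))
(-5*(-3))*(n(4, l(6, 2)) - 10) = (-5*(-3))*((4 + 5*(2*6/(1 + 2)))/(2*((2*6/(1 + 2)))) - 10) = 15*((4 + 5*(2*6/3))/(2*((2*6/3))) - 10) = 15*((4 + 5*(2*6*(⅓)))/(2*((2*6*(⅓)))) - 10) = 15*((½)*(4 + 5*4)/4 - 10) = 15*((½)*(¼)*(4 + 20) - 10) = 15*((½)*(¼)*24 - 10) = 15*(3 - 10) = 15*(-7) = -105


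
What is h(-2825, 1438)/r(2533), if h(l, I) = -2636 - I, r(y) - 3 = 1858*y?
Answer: -582/672331 ≈ -0.00086564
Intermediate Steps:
r(y) = 3 + 1858*y
h(-2825, 1438)/r(2533) = (-2636 - 1*1438)/(3 + 1858*2533) = (-2636 - 1438)/(3 + 4706314) = -4074/4706317 = -4074*1/4706317 = -582/672331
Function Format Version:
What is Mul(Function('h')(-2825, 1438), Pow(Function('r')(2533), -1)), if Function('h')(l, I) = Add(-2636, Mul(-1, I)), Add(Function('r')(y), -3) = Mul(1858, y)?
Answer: Rational(-582, 672331) ≈ -0.00086564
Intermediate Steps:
Function('r')(y) = Add(3, Mul(1858, y))
Mul(Function('h')(-2825, 1438), Pow(Function('r')(2533), -1)) = Mul(Add(-2636, Mul(-1, 1438)), Pow(Add(3, Mul(1858, 2533)), -1)) = Mul(Add(-2636, -1438), Pow(Add(3, 4706314), -1)) = Mul(-4074, Pow(4706317, -1)) = Mul(-4074, Rational(1, 4706317)) = Rational(-582, 672331)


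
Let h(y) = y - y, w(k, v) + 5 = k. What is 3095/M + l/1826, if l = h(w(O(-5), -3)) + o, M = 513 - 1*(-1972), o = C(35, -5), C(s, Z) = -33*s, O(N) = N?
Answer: 50569/82502 ≈ 0.61294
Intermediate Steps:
w(k, v) = -5 + k
h(y) = 0
o = -1155 (o = -33*35 = -1155)
M = 2485 (M = 513 + 1972 = 2485)
l = -1155 (l = 0 - 1155 = -1155)
3095/M + l/1826 = 3095/2485 - 1155/1826 = 3095*(1/2485) - 1155*1/1826 = 619/497 - 105/166 = 50569/82502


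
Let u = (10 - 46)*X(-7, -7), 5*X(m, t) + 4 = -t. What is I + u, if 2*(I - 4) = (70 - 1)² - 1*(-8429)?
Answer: 32887/5 ≈ 6577.4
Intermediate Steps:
X(m, t) = -⅘ - t/5 (X(m, t) = -⅘ + (-t)/5 = -⅘ - t/5)
I = 6599 (I = 4 + ((70 - 1)² - 1*(-8429))/2 = 4 + (69² + 8429)/2 = 4 + (4761 + 8429)/2 = 4 + (½)*13190 = 4 + 6595 = 6599)
u = -108/5 (u = (10 - 46)*(-⅘ - ⅕*(-7)) = -36*(-⅘ + 7/5) = -36*⅗ = -108/5 ≈ -21.600)
I + u = 6599 - 108/5 = 32887/5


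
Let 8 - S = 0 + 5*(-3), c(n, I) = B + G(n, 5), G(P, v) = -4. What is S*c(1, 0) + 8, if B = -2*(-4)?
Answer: 100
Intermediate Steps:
B = 8
c(n, I) = 4 (c(n, I) = 8 - 4 = 4)
S = 23 (S = 8 - (0 + 5*(-3)) = 8 - (0 - 15) = 8 - 1*(-15) = 8 + 15 = 23)
S*c(1, 0) + 8 = 23*4 + 8 = 92 + 8 = 100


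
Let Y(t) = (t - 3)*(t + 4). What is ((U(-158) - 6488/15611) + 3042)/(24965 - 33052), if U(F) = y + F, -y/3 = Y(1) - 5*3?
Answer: -46186461/126246157 ≈ -0.36584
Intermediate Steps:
Y(t) = (-3 + t)*(4 + t)
y = 75 (y = -3*((-12 + 1 + 1²) - 5*3) = -3*((-12 + 1 + 1) - 15) = -3*(-10 - 15) = -3*(-25) = 75)
U(F) = 75 + F
((U(-158) - 6488/15611) + 3042)/(24965 - 33052) = (((75 - 158) - 6488/15611) + 3042)/(24965 - 33052) = ((-83 - 6488*1/15611) + 3042)/(-8087) = ((-83 - 6488/15611) + 3042)*(-1/8087) = (-1302201/15611 + 3042)*(-1/8087) = (46186461/15611)*(-1/8087) = -46186461/126246157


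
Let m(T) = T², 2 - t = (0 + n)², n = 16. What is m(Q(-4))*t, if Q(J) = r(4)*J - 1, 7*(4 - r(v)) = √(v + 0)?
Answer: -3129534/49 ≈ -63868.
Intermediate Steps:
r(v) = 4 - √v/7 (r(v) = 4 - √(v + 0)/7 = 4 - √v/7)
t = -254 (t = 2 - (0 + 16)² = 2 - 1*16² = 2 - 1*256 = 2 - 256 = -254)
Q(J) = -1 + 26*J/7 (Q(J) = (4 - √4/7)*J - 1 = (4 - ⅐*2)*J - 1 = (4 - 2/7)*J - 1 = 26*J/7 - 1 = -1 + 26*J/7)
m(Q(-4))*t = (-1 + (26/7)*(-4))²*(-254) = (-1 - 104/7)²*(-254) = (-111/7)²*(-254) = (12321/49)*(-254) = -3129534/49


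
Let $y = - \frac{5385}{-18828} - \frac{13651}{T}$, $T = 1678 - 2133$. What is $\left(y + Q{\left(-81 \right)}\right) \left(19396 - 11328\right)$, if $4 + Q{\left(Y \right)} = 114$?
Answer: $\frac{808018673417}{713895} \approx 1.1318 \cdot 10^{6}$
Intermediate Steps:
$T = -455$ ($T = 1678 - 2133 = -455$)
$y = \frac{86490401}{2855580}$ ($y = - \frac{5385}{-18828} - \frac{13651}{-455} = \left(-5385\right) \left(- \frac{1}{18828}\right) - - \frac{13651}{455} = \frac{1795}{6276} + \frac{13651}{455} = \frac{86490401}{2855580} \approx 30.288$)
$Q{\left(Y \right)} = 110$ ($Q{\left(Y \right)} = -4 + 114 = 110$)
$\left(y + Q{\left(-81 \right)}\right) \left(19396 - 11328\right) = \left(\frac{86490401}{2855580} + 110\right) \left(19396 - 11328\right) = \frac{400604201}{2855580} \cdot 8068 = \frac{808018673417}{713895}$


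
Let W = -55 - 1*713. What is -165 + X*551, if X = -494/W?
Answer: 72737/384 ≈ 189.42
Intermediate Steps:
W = -768 (W = -55 - 713 = -768)
X = 247/384 (X = -494/(-768) = -494*(-1/768) = 247/384 ≈ 0.64323)
-165 + X*551 = -165 + (247/384)*551 = -165 + 136097/384 = 72737/384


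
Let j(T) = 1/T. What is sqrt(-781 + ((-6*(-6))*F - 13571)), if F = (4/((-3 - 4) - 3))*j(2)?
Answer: 2*I*sqrt(89745)/5 ≈ 119.83*I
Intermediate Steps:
F = -1/5 (F = (4/((-3 - 4) - 3))/2 = (4/(-7 - 3))*(1/2) = (4/(-10))*(1/2) = -1/10*4*(1/2) = -2/5*1/2 = -1/5 ≈ -0.20000)
sqrt(-781 + ((-6*(-6))*F - 13571)) = sqrt(-781 + (-6*(-6)*(-1/5) - 13571)) = sqrt(-781 + (36*(-1/5) - 13571)) = sqrt(-781 + (-36/5 - 13571)) = sqrt(-781 - 67891/5) = sqrt(-71796/5) = 2*I*sqrt(89745)/5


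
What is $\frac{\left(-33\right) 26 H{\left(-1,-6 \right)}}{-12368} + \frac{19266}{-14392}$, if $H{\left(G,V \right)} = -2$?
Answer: $- \frac{2054520}{1390627} \approx -1.4774$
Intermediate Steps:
$\frac{\left(-33\right) 26 H{\left(-1,-6 \right)}}{-12368} + \frac{19266}{-14392} = \frac{\left(-33\right) 26 \left(-2\right)}{-12368} + \frac{19266}{-14392} = \left(-858\right) \left(-2\right) \left(- \frac{1}{12368}\right) + 19266 \left(- \frac{1}{14392}\right) = 1716 \left(- \frac{1}{12368}\right) - \frac{9633}{7196} = - \frac{429}{3092} - \frac{9633}{7196} = - \frac{2054520}{1390627}$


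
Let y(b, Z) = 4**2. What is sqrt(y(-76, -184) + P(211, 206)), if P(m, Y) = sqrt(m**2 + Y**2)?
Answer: sqrt(16 + sqrt(86957)) ≈ 17.632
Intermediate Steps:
y(b, Z) = 16
P(m, Y) = sqrt(Y**2 + m**2)
sqrt(y(-76, -184) + P(211, 206)) = sqrt(16 + sqrt(206**2 + 211**2)) = sqrt(16 + sqrt(42436 + 44521)) = sqrt(16 + sqrt(86957))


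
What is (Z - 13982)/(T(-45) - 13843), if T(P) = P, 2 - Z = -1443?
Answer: 1791/1984 ≈ 0.90272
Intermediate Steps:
Z = 1445 (Z = 2 - 1*(-1443) = 2 + 1443 = 1445)
(Z - 13982)/(T(-45) - 13843) = (1445 - 13982)/(-45 - 13843) = -12537/(-13888) = -12537*(-1/13888) = 1791/1984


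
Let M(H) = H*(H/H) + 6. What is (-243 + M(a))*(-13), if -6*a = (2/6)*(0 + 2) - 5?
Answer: 55289/18 ≈ 3071.6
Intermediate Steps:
a = 13/18 (a = -((2/6)*(0 + 2) - 5)/6 = -((2*(1/6))*2 - 5)/6 = -((1/3)*2 - 5)/6 = -(2/3 - 5)/6 = -1/6*(-13/3) = 13/18 ≈ 0.72222)
M(H) = 6 + H (M(H) = H*1 + 6 = H + 6 = 6 + H)
(-243 + M(a))*(-13) = (-243 + (6 + 13/18))*(-13) = (-243 + 121/18)*(-13) = -4253/18*(-13) = 55289/18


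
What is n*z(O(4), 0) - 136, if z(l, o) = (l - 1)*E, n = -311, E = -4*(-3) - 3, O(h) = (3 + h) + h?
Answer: -28126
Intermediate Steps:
O(h) = 3 + 2*h
E = 9 (E = 12 - 3 = 9)
z(l, o) = -9 + 9*l (z(l, o) = (l - 1)*9 = (-1 + l)*9 = -9 + 9*l)
n*z(O(4), 0) - 136 = -311*(-9 + 9*(3 + 2*4)) - 136 = -311*(-9 + 9*(3 + 8)) - 136 = -311*(-9 + 9*11) - 136 = -311*(-9 + 99) - 136 = -311*90 - 136 = -27990 - 136 = -28126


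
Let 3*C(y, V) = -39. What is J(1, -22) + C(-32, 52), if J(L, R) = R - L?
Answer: -36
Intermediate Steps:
C(y, V) = -13 (C(y, V) = (1/3)*(-39) = -13)
J(1, -22) + C(-32, 52) = (-22 - 1*1) - 13 = (-22 - 1) - 13 = -23 - 13 = -36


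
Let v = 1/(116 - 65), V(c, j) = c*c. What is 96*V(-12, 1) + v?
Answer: 705025/51 ≈ 13824.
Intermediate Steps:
V(c, j) = c²
v = 1/51 ≈ 0.019608
96*V(-12, 1) + v = 96*(-12)² + 1/51 = 96*144 + 1/51 = 13824 + 1/51 = 705025/51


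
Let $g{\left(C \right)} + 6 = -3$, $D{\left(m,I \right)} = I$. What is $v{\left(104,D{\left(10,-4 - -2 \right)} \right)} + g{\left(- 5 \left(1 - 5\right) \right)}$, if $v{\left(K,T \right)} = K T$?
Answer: $-217$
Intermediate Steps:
$g{\left(C \right)} = -9$ ($g{\left(C \right)} = -6 - 3 = -9$)
$v{\left(104,D{\left(10,-4 - -2 \right)} \right)} + g{\left(- 5 \left(1 - 5\right) \right)} = 104 \left(-4 - -2\right) - 9 = 104 \left(-4 + 2\right) - 9 = 104 \left(-2\right) - 9 = -208 - 9 = -217$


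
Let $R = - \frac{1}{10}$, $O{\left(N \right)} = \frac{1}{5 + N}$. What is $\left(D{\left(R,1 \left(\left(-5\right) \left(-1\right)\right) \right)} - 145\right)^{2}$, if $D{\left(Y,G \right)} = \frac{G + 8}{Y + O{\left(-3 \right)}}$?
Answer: $\frac{50625}{4} \approx 12656.0$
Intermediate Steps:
$R = - \frac{1}{10}$ ($R = \left(-1\right) \frac{1}{10} = - \frac{1}{10} \approx -0.1$)
$D{\left(Y,G \right)} = \frac{8 + G}{\frac{1}{2} + Y}$ ($D{\left(Y,G \right)} = \frac{G + 8}{Y + \frac{1}{5 - 3}} = \frac{8 + G}{Y + \frac{1}{2}} = \frac{8 + G}{\frac{1}{2} + Y}$)
$\left(D{\left(R,1 \left(\left(-5\right) \left(-1\right)\right) \right)} - 145\right)^{2} = \left(\frac{2 \left(8 + 1 \left(\left(-5\right) \left(-1\right)\right)\right)}{1 + 2 \left(- \frac{1}{10}\right)} - 145\right)^{2} = \left(\frac{2 \left(8 + 1 \cdot 5\right)}{1 - \frac{1}{5}} - 145\right)^{2} = \left(\frac{2 \left(8 + 5\right)}{\frac{4}{5}} - 145\right)^{2} = \left(2 \cdot \frac{5}{4} \cdot 13 - 145\right)^{2} = \left(\frac{65}{2} - 145\right)^{2} = \left(- \frac{225}{2}\right)^{2} = \frac{50625}{4}$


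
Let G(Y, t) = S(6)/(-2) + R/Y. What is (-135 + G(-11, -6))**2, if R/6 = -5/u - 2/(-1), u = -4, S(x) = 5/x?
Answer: 327935881/17424 ≈ 18821.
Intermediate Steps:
R = 39/2 (R = 6*(-5/(-4) - 2/(-1)) = 6*(-5*(-1/4) - 2*(-1)) = 6*(5/4 + 2) = 6*(13/4) = 39/2 ≈ 19.500)
G(Y, t) = -5/12 + 39/(2*Y) (G(Y, t) = (5/6)/(-2) + 39/(2*Y) = (5*(1/6))*(-1/2) + 39/(2*Y) = (5/6)*(-1/2) + 39/(2*Y) = -5/12 + 39/(2*Y))
(-135 + G(-11, -6))**2 = (-135 + (1/12)*(234 - 5*(-11))/(-11))**2 = (-135 + (1/12)*(-1/11)*(234 + 55))**2 = (-135 + (1/12)*(-1/11)*289)**2 = (-135 - 289/132)**2 = (-18109/132)**2 = 327935881/17424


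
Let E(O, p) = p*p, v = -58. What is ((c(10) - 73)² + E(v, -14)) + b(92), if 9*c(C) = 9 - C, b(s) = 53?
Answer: 453133/81 ≈ 5594.2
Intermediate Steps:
E(O, p) = p²
c(C) = 1 - C/9 (c(C) = (9 - C)/9 = 1 - C/9)
((c(10) - 73)² + E(v, -14)) + b(92) = (((1 - ⅑*10) - 73)² + (-14)²) + 53 = (((1 - 10/9) - 73)² + 196) + 53 = ((-⅑ - 73)² + 196) + 53 = ((-658/9)² + 196) + 53 = (432964/81 + 196) + 53 = 448840/81 + 53 = 453133/81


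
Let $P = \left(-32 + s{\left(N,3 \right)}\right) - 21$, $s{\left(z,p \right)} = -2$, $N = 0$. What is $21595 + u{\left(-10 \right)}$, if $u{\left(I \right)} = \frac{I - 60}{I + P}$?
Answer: $\frac{280749}{13} \approx 21596.0$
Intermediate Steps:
$P = -55$ ($P = \left(-32 - 2\right) - 21 = -34 + \left(-35 + 14\right) = -34 - 21 = -55$)
$u{\left(I \right)} = \frac{-60 + I}{-55 + I}$ ($u{\left(I \right)} = \frac{I - 60}{I - 55} = \frac{-60 + I}{-55 + I}$)
$21595 + u{\left(-10 \right)} = 21595 + \frac{-60 - 10}{-55 - 10} = 21595 + \frac{1}{-65} \left(-70\right) = 21595 - - \frac{14}{13} = 21595 + \frac{14}{13} = \frac{280749}{13}$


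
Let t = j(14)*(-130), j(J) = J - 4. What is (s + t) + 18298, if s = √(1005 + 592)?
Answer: 16998 + √1597 ≈ 17038.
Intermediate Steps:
j(J) = -4 + J
s = √1597 ≈ 39.962
t = -1300 (t = (-4 + 14)*(-130) = 10*(-130) = -1300)
(s + t) + 18298 = (√1597 - 1300) + 18298 = (-1300 + √1597) + 18298 = 16998 + √1597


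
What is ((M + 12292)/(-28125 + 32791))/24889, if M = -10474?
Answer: 909/58066037 ≈ 1.5655e-5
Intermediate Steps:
((M + 12292)/(-28125 + 32791))/24889 = ((-10474 + 12292)/(-28125 + 32791))/24889 = (1818/4666)*(1/24889) = (1818*(1/4666))*(1/24889) = (909/2333)*(1/24889) = 909/58066037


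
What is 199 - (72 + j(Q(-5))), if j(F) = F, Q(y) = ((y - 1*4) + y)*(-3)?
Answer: 85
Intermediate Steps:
Q(y) = 12 - 6*y (Q(y) = ((y - 4) + y)*(-3) = ((-4 + y) + y)*(-3) = (-4 + 2*y)*(-3) = 12 - 6*y)
199 - (72 + j(Q(-5))) = 199 - (72 + (12 - 6*(-5))) = 199 - (72 + (12 + 30)) = 199 - (72 + 42) = 199 - 1*114 = 199 - 114 = 85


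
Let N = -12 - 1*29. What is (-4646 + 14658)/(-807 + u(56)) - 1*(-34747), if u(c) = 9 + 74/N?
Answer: 284753283/8198 ≈ 34735.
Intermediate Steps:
N = -41 (N = -12 - 29 = -41)
u(c) = 295/41 (u(c) = 9 + 74/(-41) = 9 + 74*(-1/41) = 9 - 74/41 = 295/41)
(-4646 + 14658)/(-807 + u(56)) - 1*(-34747) = (-4646 + 14658)/(-807 + 295/41) - 1*(-34747) = 10012/(-32792/41) + 34747 = 10012*(-41/32792) + 34747 = -102623/8198 + 34747 = 284753283/8198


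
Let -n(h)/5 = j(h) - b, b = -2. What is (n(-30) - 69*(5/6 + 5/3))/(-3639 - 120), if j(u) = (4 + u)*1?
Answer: 5/358 ≈ 0.013966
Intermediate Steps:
j(u) = 4 + u
n(h) = -30 - 5*h (n(h) = -5*((4 + h) - 1*(-2)) = -5*((4 + h) + 2) = -5*(6 + h) = -30 - 5*h)
(n(-30) - 69*(5/6 + 5/3))/(-3639 - 120) = ((-30 - 5*(-30)) - 69*(5/6 + 5/3))/(-3639 - 120) = ((-30 + 150) - 69*(5*(1/6) + 5*(1/3)))/(-3759) = (120 - 69*(5/6 + 5/3))*(-1/3759) = (120 - 69*5/2)*(-1/3759) = (120 - 345/2)*(-1/3759) = -105/2*(-1/3759) = 5/358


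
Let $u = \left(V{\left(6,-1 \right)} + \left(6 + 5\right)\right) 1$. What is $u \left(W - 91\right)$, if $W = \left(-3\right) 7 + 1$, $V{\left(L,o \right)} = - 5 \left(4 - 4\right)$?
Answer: $-1221$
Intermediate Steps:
$V{\left(L,o \right)} = 0$ ($V{\left(L,o \right)} = \left(-5\right) 0 = 0$)
$W = -20$ ($W = -21 + 1 = -20$)
$u = 11$ ($u = \left(0 + \left(6 + 5\right)\right) 1 = \left(0 + 11\right) 1 = 11 \cdot 1 = 11$)
$u \left(W - 91\right) = 11 \left(-20 - 91\right) = 11 \left(-111\right) = -1221$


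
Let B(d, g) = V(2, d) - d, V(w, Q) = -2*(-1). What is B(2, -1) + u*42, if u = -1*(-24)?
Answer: 1008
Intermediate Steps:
V(w, Q) = 2
B(d, g) = 2 - d
u = 24
B(2, -1) + u*42 = (2 - 1*2) + 24*42 = (2 - 2) + 1008 = 0 + 1008 = 1008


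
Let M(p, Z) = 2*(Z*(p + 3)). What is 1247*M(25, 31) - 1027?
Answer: 2163765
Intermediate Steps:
M(p, Z) = 2*Z*(3 + p) (M(p, Z) = 2*(Z*(3 + p)) = 2*Z*(3 + p))
1247*M(25, 31) - 1027 = 1247*(2*31*(3 + 25)) - 1027 = 1247*(2*31*28) - 1027 = 1247*1736 - 1027 = 2164792 - 1027 = 2163765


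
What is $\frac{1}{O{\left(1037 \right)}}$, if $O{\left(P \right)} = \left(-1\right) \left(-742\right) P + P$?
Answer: $\frac{1}{770491} \approx 1.2979 \cdot 10^{-6}$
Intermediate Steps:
$O{\left(P \right)} = 743 P$ ($O{\left(P \right)} = 742 P + P = 743 P$)
$\frac{1}{O{\left(1037 \right)}} = \frac{1}{743 \cdot 1037} = \frac{1}{770491}$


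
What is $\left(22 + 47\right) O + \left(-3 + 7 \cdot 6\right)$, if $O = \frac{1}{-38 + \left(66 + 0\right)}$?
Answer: $\frac{1161}{28} \approx 41.464$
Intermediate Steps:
$O = \frac{1}{28}$ ($O = \frac{1}{-38 + 66} = \frac{1}{28} \approx 0.035714$)
$\left(22 + 47\right) O + \left(-3 + 7 \cdot 6\right) = \left(22 + 47\right) \frac{1}{28} + \left(-3 + 7 \cdot 6\right) = 69 \cdot \frac{1}{28} + \left(-3 + 42\right) = \frac{69}{28} + 39 = \frac{1161}{28}$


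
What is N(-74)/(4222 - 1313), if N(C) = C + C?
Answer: -148/2909 ≈ -0.050877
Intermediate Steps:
N(C) = 2*C
N(-74)/(4222 - 1313) = (2*(-74))/(4222 - 1313) = -148/2909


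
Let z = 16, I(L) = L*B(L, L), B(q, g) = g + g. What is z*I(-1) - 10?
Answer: 22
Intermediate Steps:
B(q, g) = 2*g
I(L) = 2*L² (I(L) = L*(2*L) = 2*L²)
z*I(-1) - 10 = 16*(2*(-1)²) - 10 = 16*(2*1) - 10 = 16*2 - 10 = 32 - 10 = 22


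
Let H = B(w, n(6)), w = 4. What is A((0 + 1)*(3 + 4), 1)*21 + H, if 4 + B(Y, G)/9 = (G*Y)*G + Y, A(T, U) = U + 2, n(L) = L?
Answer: 1359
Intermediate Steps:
A(T, U) = 2 + U
B(Y, G) = -36 + 9*Y + 9*Y*G**2 (B(Y, G) = -36 + 9*((G*Y)*G + Y) = -36 + 9*(Y*G**2 + Y) = -36 + 9*(Y + Y*G**2) = -36 + (9*Y + 9*Y*G**2) = -36 + 9*Y + 9*Y*G**2)
H = 1296 (H = -36 + 9*4 + 9*4*6**2 = -36 + 36 + 9*4*36 = -36 + 36 + 1296 = 1296)
A((0 + 1)*(3 + 4), 1)*21 + H = (2 + 1)*21 + 1296 = 3*21 + 1296 = 63 + 1296 = 1359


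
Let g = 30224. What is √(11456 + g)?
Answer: 4*√2605 ≈ 204.16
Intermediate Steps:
√(11456 + g) = √(11456 + 30224) = √41680 = 4*√2605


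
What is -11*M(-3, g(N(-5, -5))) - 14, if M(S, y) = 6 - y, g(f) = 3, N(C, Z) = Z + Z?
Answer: -47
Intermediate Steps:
N(C, Z) = 2*Z
-11*M(-3, g(N(-5, -5))) - 14 = -11*(6 - 1*3) - 14 = -11*(6 - 3) - 14 = -11*3 - 14 = -33 - 14 = -47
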